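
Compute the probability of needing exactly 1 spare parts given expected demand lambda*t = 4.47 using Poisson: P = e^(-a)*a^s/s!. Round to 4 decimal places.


a = 4.47, s = 1
e^(-a) = e^(-4.47) = 0.0114
a^s = 4.47^1 = 4.47
s! = 1
P = 0.0114 * 4.47 / 1
P = 0.0512

0.0512


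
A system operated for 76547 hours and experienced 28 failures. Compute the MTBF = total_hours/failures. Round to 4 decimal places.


total_hours = 76547
failures = 28
MTBF = 76547 / 28
MTBF = 2733.8214

2733.8214


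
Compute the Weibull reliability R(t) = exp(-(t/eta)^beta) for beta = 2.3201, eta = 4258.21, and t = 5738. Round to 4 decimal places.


beta = 2.3201, eta = 4258.21, t = 5738
t/eta = 5738 / 4258.21 = 1.3475
(t/eta)^beta = 1.3475^2.3201 = 1.9977
R(t) = exp(-1.9977)
R(t) = 0.1356

0.1356


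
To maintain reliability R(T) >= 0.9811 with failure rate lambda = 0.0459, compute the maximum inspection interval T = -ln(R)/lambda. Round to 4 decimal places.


R_target = 0.9811
lambda = 0.0459
-ln(0.9811) = 0.0191
T = 0.0191 / 0.0459
T = 0.4157

0.4157


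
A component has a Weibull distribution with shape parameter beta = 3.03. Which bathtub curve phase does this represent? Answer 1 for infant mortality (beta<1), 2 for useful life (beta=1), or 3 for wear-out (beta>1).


beta = 3.03
Compare beta to 1:
beta < 1 => infant mortality (phase 1)
beta = 1 => useful life (phase 2)
beta > 1 => wear-out (phase 3)
Since beta = 3.03, this is wear-out (increasing failure rate)
Phase = 3

3


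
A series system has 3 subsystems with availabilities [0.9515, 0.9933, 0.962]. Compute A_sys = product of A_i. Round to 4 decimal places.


Subsystems: [0.9515, 0.9933, 0.962]
After subsystem 1 (A=0.9515): product = 0.9515
After subsystem 2 (A=0.9933): product = 0.9451
After subsystem 3 (A=0.962): product = 0.9092
A_sys = 0.9092

0.9092


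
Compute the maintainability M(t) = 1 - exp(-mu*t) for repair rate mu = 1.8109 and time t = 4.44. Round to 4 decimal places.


mu = 1.8109, t = 4.44
mu * t = 1.8109 * 4.44 = 8.0404
exp(-8.0404) = 0.0003
M(t) = 1 - 0.0003
M(t) = 0.9997

0.9997


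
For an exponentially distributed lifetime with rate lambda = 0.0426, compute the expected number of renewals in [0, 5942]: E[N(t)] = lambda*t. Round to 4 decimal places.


lambda = 0.0426
t = 5942
E[N(t)] = lambda * t
E[N(t)] = 0.0426 * 5942
E[N(t)] = 253.1292

253.1292


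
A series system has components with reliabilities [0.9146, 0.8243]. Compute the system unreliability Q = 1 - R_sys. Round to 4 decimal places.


Components: [0.9146, 0.8243]
After component 1: product = 0.9146
After component 2: product = 0.7539
R_sys = 0.7539
Q = 1 - 0.7539 = 0.2461

0.2461


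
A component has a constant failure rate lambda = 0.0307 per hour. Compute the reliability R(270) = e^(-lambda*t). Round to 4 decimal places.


lambda = 0.0307
t = 270
lambda * t = 8.289
R(t) = e^(-8.289)
R(t) = 0.0003

0.0003


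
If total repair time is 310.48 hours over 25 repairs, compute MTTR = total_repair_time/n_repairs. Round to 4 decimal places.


total_repair_time = 310.48
n_repairs = 25
MTTR = 310.48 / 25
MTTR = 12.4192

12.4192


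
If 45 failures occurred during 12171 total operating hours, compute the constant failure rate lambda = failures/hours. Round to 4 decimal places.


failures = 45
total_hours = 12171
lambda = 45 / 12171
lambda = 0.0037

0.0037


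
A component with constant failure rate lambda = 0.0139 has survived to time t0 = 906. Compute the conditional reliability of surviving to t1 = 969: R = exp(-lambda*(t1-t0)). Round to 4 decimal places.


lambda = 0.0139
t0 = 906, t1 = 969
t1 - t0 = 63
lambda * (t1-t0) = 0.0139 * 63 = 0.8757
R = exp(-0.8757)
R = 0.4166

0.4166


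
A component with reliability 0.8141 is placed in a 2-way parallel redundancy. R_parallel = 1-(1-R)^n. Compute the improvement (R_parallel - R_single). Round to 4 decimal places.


R_single = 0.8141, n = 2
1 - R_single = 0.1859
(1 - R_single)^n = 0.1859^2 = 0.0346
R_parallel = 1 - 0.0346 = 0.9654
Improvement = 0.9654 - 0.8141
Improvement = 0.1513

0.1513


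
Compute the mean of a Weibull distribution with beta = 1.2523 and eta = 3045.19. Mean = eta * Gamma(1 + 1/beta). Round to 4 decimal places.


beta = 1.2523, eta = 3045.19
1/beta = 0.7985
1 + 1/beta = 1.7985
Gamma(1.7985) = 0.931
Mean = 3045.19 * 0.931
Mean = 2835.0554

2835.0554


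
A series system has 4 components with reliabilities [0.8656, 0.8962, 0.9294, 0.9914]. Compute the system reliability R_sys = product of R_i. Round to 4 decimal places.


Components: [0.8656, 0.8962, 0.9294, 0.9914]
After component 1 (R=0.8656): product = 0.8656
After component 2 (R=0.8962): product = 0.7758
After component 3 (R=0.9294): product = 0.721
After component 4 (R=0.9914): product = 0.7148
R_sys = 0.7148

0.7148


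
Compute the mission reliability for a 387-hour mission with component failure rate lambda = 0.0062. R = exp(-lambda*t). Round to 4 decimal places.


lambda = 0.0062
mission_time = 387
lambda * t = 0.0062 * 387 = 2.3994
R = exp(-2.3994)
R = 0.0908

0.0908


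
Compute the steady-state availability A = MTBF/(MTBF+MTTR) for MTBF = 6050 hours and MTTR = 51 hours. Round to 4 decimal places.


MTBF = 6050
MTTR = 51
MTBF + MTTR = 6101
A = 6050 / 6101
A = 0.9916

0.9916


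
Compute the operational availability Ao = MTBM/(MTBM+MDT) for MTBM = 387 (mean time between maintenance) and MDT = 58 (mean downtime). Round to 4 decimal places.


MTBM = 387
MDT = 58
MTBM + MDT = 445
Ao = 387 / 445
Ao = 0.8697

0.8697


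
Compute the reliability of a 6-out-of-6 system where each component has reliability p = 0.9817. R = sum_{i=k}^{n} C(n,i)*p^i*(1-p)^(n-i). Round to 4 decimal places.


k = 6, n = 6, p = 0.9817
i=6: C(6,6)=1 * 0.9817^6 * 0.0183^0 = 0.8951
R = sum of terms = 0.8951

0.8951


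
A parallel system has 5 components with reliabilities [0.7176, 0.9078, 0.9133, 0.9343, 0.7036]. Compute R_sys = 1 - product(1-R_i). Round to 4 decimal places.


Components: [0.7176, 0.9078, 0.9133, 0.9343, 0.7036]
(1 - 0.7176) = 0.2824, running product = 0.2824
(1 - 0.9078) = 0.0922, running product = 0.026
(1 - 0.9133) = 0.0867, running product = 0.0023
(1 - 0.9343) = 0.0657, running product = 0.0001
(1 - 0.7036) = 0.2964, running product = 0.0
Product of (1-R_i) = 0.0
R_sys = 1 - 0.0 = 1.0

1.0


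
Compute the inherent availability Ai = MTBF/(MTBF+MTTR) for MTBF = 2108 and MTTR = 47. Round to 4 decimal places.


MTBF = 2108
MTTR = 47
MTBF + MTTR = 2155
Ai = 2108 / 2155
Ai = 0.9782

0.9782


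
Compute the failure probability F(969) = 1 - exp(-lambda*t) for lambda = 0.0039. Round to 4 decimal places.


lambda = 0.0039, t = 969
lambda * t = 3.7791
exp(-3.7791) = 0.0228
F(t) = 1 - 0.0228
F(t) = 0.9772

0.9772


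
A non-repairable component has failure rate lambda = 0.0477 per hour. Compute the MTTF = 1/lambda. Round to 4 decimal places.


lambda = 0.0477
MTTF = 1 / 0.0477
MTTF = 20.9644

20.9644


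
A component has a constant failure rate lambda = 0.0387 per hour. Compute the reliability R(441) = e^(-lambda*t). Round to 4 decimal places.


lambda = 0.0387
t = 441
lambda * t = 17.0667
R(t) = e^(-17.0667)
R(t) = 0.0

0.0


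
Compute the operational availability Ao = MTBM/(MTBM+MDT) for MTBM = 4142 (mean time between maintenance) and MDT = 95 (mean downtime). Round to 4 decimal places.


MTBM = 4142
MDT = 95
MTBM + MDT = 4237
Ao = 4142 / 4237
Ao = 0.9776

0.9776


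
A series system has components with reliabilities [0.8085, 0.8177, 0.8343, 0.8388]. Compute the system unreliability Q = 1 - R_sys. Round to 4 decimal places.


Components: [0.8085, 0.8177, 0.8343, 0.8388]
After component 1: product = 0.8085
After component 2: product = 0.6611
After component 3: product = 0.5516
After component 4: product = 0.4627
R_sys = 0.4627
Q = 1 - 0.4627 = 0.5373

0.5373


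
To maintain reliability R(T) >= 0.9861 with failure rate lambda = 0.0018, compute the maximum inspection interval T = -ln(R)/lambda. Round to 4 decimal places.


R_target = 0.9861
lambda = 0.0018
-ln(0.9861) = 0.014
T = 0.014 / 0.0018
T = 7.7764

7.7764


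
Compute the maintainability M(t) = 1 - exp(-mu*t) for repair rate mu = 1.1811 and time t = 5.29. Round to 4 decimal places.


mu = 1.1811, t = 5.29
mu * t = 1.1811 * 5.29 = 6.248
exp(-6.248) = 0.0019
M(t) = 1 - 0.0019
M(t) = 0.9981

0.9981


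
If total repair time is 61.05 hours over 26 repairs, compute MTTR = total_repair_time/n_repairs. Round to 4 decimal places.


total_repair_time = 61.05
n_repairs = 26
MTTR = 61.05 / 26
MTTR = 2.3481

2.3481


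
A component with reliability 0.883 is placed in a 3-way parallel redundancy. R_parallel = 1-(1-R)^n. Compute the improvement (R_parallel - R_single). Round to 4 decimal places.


R_single = 0.883, n = 3
1 - R_single = 0.117
(1 - R_single)^n = 0.117^3 = 0.0016
R_parallel = 1 - 0.0016 = 0.9984
Improvement = 0.9984 - 0.883
Improvement = 0.1154

0.1154


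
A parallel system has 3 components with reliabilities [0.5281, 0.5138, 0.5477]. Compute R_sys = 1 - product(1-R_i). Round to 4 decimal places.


Components: [0.5281, 0.5138, 0.5477]
(1 - 0.5281) = 0.4719, running product = 0.4719
(1 - 0.5138) = 0.4862, running product = 0.2294
(1 - 0.5477) = 0.4523, running product = 0.1038
Product of (1-R_i) = 0.1038
R_sys = 1 - 0.1038 = 0.8962

0.8962


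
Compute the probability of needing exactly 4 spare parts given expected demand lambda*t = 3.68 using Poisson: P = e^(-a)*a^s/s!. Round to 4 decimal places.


a = 3.68, s = 4
e^(-a) = e^(-3.68) = 0.0252
a^s = 3.68^4 = 183.3966
s! = 24
P = 0.0252 * 183.3966 / 24
P = 0.1927

0.1927


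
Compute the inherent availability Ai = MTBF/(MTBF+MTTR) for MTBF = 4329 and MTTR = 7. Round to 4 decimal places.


MTBF = 4329
MTTR = 7
MTBF + MTTR = 4336
Ai = 4329 / 4336
Ai = 0.9984

0.9984


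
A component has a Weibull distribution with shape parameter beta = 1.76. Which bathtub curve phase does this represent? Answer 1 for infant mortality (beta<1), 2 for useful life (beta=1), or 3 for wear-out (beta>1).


beta = 1.76
Compare beta to 1:
beta < 1 => infant mortality (phase 1)
beta = 1 => useful life (phase 2)
beta > 1 => wear-out (phase 3)
Since beta = 1.76, this is wear-out (increasing failure rate)
Phase = 3

3


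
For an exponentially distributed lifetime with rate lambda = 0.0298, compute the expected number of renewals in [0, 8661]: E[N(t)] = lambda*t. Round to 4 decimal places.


lambda = 0.0298
t = 8661
E[N(t)] = lambda * t
E[N(t)] = 0.0298 * 8661
E[N(t)] = 258.0978

258.0978


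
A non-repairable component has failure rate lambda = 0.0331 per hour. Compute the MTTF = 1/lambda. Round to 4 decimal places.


lambda = 0.0331
MTTF = 1 / 0.0331
MTTF = 30.2115

30.2115


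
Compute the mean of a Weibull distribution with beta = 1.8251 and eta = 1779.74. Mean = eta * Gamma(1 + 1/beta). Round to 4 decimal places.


beta = 1.8251, eta = 1779.74
1/beta = 0.5479
1 + 1/beta = 1.5479
Gamma(1.5479) = 0.8887
Mean = 1779.74 * 0.8887
Mean = 1581.6865

1581.6865


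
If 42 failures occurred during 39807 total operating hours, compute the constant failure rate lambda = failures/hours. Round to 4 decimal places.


failures = 42
total_hours = 39807
lambda = 42 / 39807
lambda = 0.0011

0.0011


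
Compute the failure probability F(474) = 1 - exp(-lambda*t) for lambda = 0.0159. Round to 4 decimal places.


lambda = 0.0159, t = 474
lambda * t = 7.5366
exp(-7.5366) = 0.0005
F(t) = 1 - 0.0005
F(t) = 0.9995

0.9995


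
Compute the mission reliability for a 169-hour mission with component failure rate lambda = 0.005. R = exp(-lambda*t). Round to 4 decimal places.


lambda = 0.005
mission_time = 169
lambda * t = 0.005 * 169 = 0.845
R = exp(-0.845)
R = 0.4296

0.4296


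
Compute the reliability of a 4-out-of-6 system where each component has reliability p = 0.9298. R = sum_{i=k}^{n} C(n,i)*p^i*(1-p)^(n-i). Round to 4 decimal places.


k = 4, n = 6, p = 0.9298
i=4: C(6,4)=15 * 0.9298^4 * 0.0702^2 = 0.0552
i=5: C(6,5)=6 * 0.9298^5 * 0.0702^1 = 0.2927
i=6: C(6,6)=1 * 0.9298^6 * 0.0702^0 = 0.6462
R = sum of terms = 0.9941

0.9941


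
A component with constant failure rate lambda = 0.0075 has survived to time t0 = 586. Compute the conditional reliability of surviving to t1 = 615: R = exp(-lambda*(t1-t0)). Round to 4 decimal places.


lambda = 0.0075
t0 = 586, t1 = 615
t1 - t0 = 29
lambda * (t1-t0) = 0.0075 * 29 = 0.2175
R = exp(-0.2175)
R = 0.8045

0.8045


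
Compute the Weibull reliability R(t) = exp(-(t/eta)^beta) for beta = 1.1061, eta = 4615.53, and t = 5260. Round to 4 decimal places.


beta = 1.1061, eta = 4615.53, t = 5260
t/eta = 5260 / 4615.53 = 1.1396
(t/eta)^beta = 1.1396^1.1061 = 1.1555
R(t) = exp(-1.1555)
R(t) = 0.3149

0.3149


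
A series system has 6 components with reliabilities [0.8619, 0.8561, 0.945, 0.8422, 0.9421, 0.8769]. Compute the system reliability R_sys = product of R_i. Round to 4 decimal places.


Components: [0.8619, 0.8561, 0.945, 0.8422, 0.9421, 0.8769]
After component 1 (R=0.8619): product = 0.8619
After component 2 (R=0.8561): product = 0.7379
After component 3 (R=0.945): product = 0.6973
After component 4 (R=0.8422): product = 0.5873
After component 5 (R=0.9421): product = 0.5533
After component 6 (R=0.8769): product = 0.4851
R_sys = 0.4851

0.4851


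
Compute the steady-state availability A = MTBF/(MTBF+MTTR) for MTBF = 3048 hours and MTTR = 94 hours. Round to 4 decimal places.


MTBF = 3048
MTTR = 94
MTBF + MTTR = 3142
A = 3048 / 3142
A = 0.9701

0.9701


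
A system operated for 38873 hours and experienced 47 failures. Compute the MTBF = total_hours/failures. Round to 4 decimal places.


total_hours = 38873
failures = 47
MTBF = 38873 / 47
MTBF = 827.0851

827.0851


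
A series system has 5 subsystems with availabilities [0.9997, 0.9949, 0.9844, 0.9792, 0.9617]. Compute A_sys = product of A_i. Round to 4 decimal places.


Subsystems: [0.9997, 0.9949, 0.9844, 0.9792, 0.9617]
After subsystem 1 (A=0.9997): product = 0.9997
After subsystem 2 (A=0.9949): product = 0.9946
After subsystem 3 (A=0.9844): product = 0.9791
After subsystem 4 (A=0.9792): product = 0.9587
After subsystem 5 (A=0.9617): product = 0.922
A_sys = 0.922

0.922


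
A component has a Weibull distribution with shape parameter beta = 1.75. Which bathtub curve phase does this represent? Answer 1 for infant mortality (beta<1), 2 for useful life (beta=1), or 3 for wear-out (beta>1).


beta = 1.75
Compare beta to 1:
beta < 1 => infant mortality (phase 1)
beta = 1 => useful life (phase 2)
beta > 1 => wear-out (phase 3)
Since beta = 1.75, this is wear-out (increasing failure rate)
Phase = 3

3


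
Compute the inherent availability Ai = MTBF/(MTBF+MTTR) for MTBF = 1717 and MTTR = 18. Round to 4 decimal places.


MTBF = 1717
MTTR = 18
MTBF + MTTR = 1735
Ai = 1717 / 1735
Ai = 0.9896

0.9896


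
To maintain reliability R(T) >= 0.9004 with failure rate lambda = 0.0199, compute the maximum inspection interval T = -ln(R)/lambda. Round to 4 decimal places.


R_target = 0.9004
lambda = 0.0199
-ln(0.9004) = 0.1049
T = 0.1049 / 0.0199
T = 5.2722

5.2722


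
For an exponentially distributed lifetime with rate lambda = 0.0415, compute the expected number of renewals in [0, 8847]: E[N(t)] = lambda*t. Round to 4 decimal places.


lambda = 0.0415
t = 8847
E[N(t)] = lambda * t
E[N(t)] = 0.0415 * 8847
E[N(t)] = 367.1505

367.1505


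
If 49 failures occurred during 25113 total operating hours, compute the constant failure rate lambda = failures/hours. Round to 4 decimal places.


failures = 49
total_hours = 25113
lambda = 49 / 25113
lambda = 0.002

0.002


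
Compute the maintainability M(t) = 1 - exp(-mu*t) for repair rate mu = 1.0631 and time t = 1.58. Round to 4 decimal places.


mu = 1.0631, t = 1.58
mu * t = 1.0631 * 1.58 = 1.6797
exp(-1.6797) = 0.1864
M(t) = 1 - 0.1864
M(t) = 0.8136

0.8136


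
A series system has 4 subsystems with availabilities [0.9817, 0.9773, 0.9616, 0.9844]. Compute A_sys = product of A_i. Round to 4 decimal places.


Subsystems: [0.9817, 0.9773, 0.9616, 0.9844]
After subsystem 1 (A=0.9817): product = 0.9817
After subsystem 2 (A=0.9773): product = 0.9594
After subsystem 3 (A=0.9616): product = 0.9226
After subsystem 4 (A=0.9844): product = 0.9082
A_sys = 0.9082

0.9082


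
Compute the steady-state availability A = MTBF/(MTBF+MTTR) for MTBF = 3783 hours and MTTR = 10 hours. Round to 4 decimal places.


MTBF = 3783
MTTR = 10
MTBF + MTTR = 3793
A = 3783 / 3793
A = 0.9974

0.9974


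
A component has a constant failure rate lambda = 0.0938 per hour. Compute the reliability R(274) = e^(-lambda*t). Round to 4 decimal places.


lambda = 0.0938
t = 274
lambda * t = 25.7012
R(t) = e^(-25.7012)
R(t) = 0.0

0.0


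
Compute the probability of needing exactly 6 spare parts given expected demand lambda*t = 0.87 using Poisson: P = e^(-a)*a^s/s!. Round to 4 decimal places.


a = 0.87, s = 6
e^(-a) = e^(-0.87) = 0.419
a^s = 0.87^6 = 0.4336
s! = 720
P = 0.419 * 0.4336 / 720
P = 0.0003

0.0003


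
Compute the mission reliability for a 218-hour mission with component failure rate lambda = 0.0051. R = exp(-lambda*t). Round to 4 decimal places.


lambda = 0.0051
mission_time = 218
lambda * t = 0.0051 * 218 = 1.1118
R = exp(-1.1118)
R = 0.329

0.329


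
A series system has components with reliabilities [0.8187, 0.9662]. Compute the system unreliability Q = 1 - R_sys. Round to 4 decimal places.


Components: [0.8187, 0.9662]
After component 1: product = 0.8187
After component 2: product = 0.791
R_sys = 0.791
Q = 1 - 0.791 = 0.209

0.209


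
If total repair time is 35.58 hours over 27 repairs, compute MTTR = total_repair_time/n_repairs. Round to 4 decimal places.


total_repair_time = 35.58
n_repairs = 27
MTTR = 35.58 / 27
MTTR = 1.3178

1.3178


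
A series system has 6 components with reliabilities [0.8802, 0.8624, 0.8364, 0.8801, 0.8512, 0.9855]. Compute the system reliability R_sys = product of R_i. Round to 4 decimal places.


Components: [0.8802, 0.8624, 0.8364, 0.8801, 0.8512, 0.9855]
After component 1 (R=0.8802): product = 0.8802
After component 2 (R=0.8624): product = 0.7591
After component 3 (R=0.8364): product = 0.6349
After component 4 (R=0.8801): product = 0.5588
After component 5 (R=0.8512): product = 0.4756
After component 6 (R=0.9855): product = 0.4687
R_sys = 0.4687

0.4687


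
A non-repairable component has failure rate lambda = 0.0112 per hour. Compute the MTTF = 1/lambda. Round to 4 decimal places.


lambda = 0.0112
MTTF = 1 / 0.0112
MTTF = 89.2857

89.2857


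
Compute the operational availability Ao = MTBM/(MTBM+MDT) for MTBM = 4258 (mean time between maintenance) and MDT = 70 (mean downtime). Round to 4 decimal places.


MTBM = 4258
MDT = 70
MTBM + MDT = 4328
Ao = 4258 / 4328
Ao = 0.9838

0.9838


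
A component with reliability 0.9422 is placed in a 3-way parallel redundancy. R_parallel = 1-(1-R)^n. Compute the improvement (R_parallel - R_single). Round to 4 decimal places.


R_single = 0.9422, n = 3
1 - R_single = 0.0578
(1 - R_single)^n = 0.0578^3 = 0.0002
R_parallel = 1 - 0.0002 = 0.9998
Improvement = 0.9998 - 0.9422
Improvement = 0.0576

0.0576


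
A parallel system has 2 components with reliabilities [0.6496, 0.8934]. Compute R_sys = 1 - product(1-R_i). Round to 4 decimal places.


Components: [0.6496, 0.8934]
(1 - 0.6496) = 0.3504, running product = 0.3504
(1 - 0.8934) = 0.1066, running product = 0.0374
Product of (1-R_i) = 0.0374
R_sys = 1 - 0.0374 = 0.9626

0.9626


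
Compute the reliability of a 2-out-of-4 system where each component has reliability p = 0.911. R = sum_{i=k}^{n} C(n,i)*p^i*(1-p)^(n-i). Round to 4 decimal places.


k = 2, n = 4, p = 0.911
i=2: C(4,2)=6 * 0.911^2 * 0.089^2 = 0.0394
i=3: C(4,3)=4 * 0.911^3 * 0.089^1 = 0.2692
i=4: C(4,4)=1 * 0.911^4 * 0.089^0 = 0.6888
R = sum of terms = 0.9974

0.9974


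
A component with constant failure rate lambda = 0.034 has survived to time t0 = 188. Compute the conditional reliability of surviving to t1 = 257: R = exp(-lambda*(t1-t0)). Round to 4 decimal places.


lambda = 0.034
t0 = 188, t1 = 257
t1 - t0 = 69
lambda * (t1-t0) = 0.034 * 69 = 2.346
R = exp(-2.346)
R = 0.0958

0.0958


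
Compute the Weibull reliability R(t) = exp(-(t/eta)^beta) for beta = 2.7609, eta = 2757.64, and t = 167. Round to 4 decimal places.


beta = 2.7609, eta = 2757.64, t = 167
t/eta = 167 / 2757.64 = 0.0606
(t/eta)^beta = 0.0606^2.7609 = 0.0004
R(t) = exp(-0.0004)
R(t) = 0.9996

0.9996


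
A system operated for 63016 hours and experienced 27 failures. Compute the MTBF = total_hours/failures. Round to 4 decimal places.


total_hours = 63016
failures = 27
MTBF = 63016 / 27
MTBF = 2333.9259

2333.9259


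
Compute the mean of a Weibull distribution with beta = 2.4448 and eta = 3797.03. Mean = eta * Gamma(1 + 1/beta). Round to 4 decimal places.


beta = 2.4448, eta = 3797.03
1/beta = 0.409
1 + 1/beta = 1.409
Gamma(1.409) = 0.8868
Mean = 3797.03 * 0.8868
Mean = 3367.2405

3367.2405


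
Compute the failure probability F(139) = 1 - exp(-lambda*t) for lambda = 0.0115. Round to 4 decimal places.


lambda = 0.0115, t = 139
lambda * t = 1.5985
exp(-1.5985) = 0.2022
F(t) = 1 - 0.2022
F(t) = 0.7978

0.7978


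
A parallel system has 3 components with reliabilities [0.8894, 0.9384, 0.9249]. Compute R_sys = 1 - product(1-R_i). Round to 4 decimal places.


Components: [0.8894, 0.9384, 0.9249]
(1 - 0.8894) = 0.1106, running product = 0.1106
(1 - 0.9384) = 0.0616, running product = 0.0068
(1 - 0.9249) = 0.0751, running product = 0.0005
Product of (1-R_i) = 0.0005
R_sys = 1 - 0.0005 = 0.9995

0.9995


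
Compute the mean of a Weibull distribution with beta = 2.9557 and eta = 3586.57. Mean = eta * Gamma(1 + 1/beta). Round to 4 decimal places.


beta = 2.9557, eta = 3586.57
1/beta = 0.3383
1 + 1/beta = 1.3383
Gamma(1.3383) = 0.8924
Mean = 3586.57 * 0.8924
Mean = 3200.6653

3200.6653


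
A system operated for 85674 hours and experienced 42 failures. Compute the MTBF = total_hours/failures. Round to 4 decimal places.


total_hours = 85674
failures = 42
MTBF = 85674 / 42
MTBF = 2039.8571

2039.8571


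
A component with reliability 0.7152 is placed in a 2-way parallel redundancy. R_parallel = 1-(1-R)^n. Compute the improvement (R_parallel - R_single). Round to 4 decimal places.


R_single = 0.7152, n = 2
1 - R_single = 0.2848
(1 - R_single)^n = 0.2848^2 = 0.0811
R_parallel = 1 - 0.0811 = 0.9189
Improvement = 0.9189 - 0.7152
Improvement = 0.2037

0.2037


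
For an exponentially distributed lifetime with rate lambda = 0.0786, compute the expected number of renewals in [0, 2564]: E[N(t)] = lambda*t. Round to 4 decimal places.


lambda = 0.0786
t = 2564
E[N(t)] = lambda * t
E[N(t)] = 0.0786 * 2564
E[N(t)] = 201.5304

201.5304


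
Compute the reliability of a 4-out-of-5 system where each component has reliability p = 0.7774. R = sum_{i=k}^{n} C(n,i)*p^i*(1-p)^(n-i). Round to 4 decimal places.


k = 4, n = 5, p = 0.7774
i=4: C(5,4)=5 * 0.7774^4 * 0.2226^1 = 0.4065
i=5: C(5,5)=1 * 0.7774^5 * 0.2226^0 = 0.2839
R = sum of terms = 0.6904

0.6904


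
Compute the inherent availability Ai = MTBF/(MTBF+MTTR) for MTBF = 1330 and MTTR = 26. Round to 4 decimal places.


MTBF = 1330
MTTR = 26
MTBF + MTTR = 1356
Ai = 1330 / 1356
Ai = 0.9808

0.9808


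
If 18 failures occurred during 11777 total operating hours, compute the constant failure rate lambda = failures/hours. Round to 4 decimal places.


failures = 18
total_hours = 11777
lambda = 18 / 11777
lambda = 0.0015

0.0015


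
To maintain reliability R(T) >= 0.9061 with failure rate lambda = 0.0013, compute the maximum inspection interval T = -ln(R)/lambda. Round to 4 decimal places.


R_target = 0.9061
lambda = 0.0013
-ln(0.9061) = 0.0986
T = 0.0986 / 0.0013
T = 75.8505

75.8505


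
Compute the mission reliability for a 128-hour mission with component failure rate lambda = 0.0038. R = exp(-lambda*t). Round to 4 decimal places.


lambda = 0.0038
mission_time = 128
lambda * t = 0.0038 * 128 = 0.4864
R = exp(-0.4864)
R = 0.6148

0.6148


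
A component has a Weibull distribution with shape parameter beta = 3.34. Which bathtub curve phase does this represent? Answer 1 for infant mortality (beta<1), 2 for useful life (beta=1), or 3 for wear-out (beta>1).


beta = 3.34
Compare beta to 1:
beta < 1 => infant mortality (phase 1)
beta = 1 => useful life (phase 2)
beta > 1 => wear-out (phase 3)
Since beta = 3.34, this is wear-out (increasing failure rate)
Phase = 3

3


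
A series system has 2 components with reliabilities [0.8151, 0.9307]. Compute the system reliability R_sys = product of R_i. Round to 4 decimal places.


Components: [0.8151, 0.9307]
After component 1 (R=0.8151): product = 0.8151
After component 2 (R=0.9307): product = 0.7586
R_sys = 0.7586

0.7586


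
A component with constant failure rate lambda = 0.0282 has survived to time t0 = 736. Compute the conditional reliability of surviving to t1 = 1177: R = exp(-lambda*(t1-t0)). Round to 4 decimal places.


lambda = 0.0282
t0 = 736, t1 = 1177
t1 - t0 = 441
lambda * (t1-t0) = 0.0282 * 441 = 12.4362
R = exp(-12.4362)
R = 0.0

0.0


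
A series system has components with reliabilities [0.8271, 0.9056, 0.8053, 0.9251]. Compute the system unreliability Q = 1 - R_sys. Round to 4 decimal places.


Components: [0.8271, 0.9056, 0.8053, 0.9251]
After component 1: product = 0.8271
After component 2: product = 0.749
After component 3: product = 0.6032
After component 4: product = 0.558
R_sys = 0.558
Q = 1 - 0.558 = 0.442

0.442


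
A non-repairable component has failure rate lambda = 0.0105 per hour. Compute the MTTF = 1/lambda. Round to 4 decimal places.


lambda = 0.0105
MTTF = 1 / 0.0105
MTTF = 95.2381

95.2381


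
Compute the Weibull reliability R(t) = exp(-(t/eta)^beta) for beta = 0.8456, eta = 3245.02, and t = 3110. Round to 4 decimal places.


beta = 0.8456, eta = 3245.02, t = 3110
t/eta = 3110 / 3245.02 = 0.9584
(t/eta)^beta = 0.9584^0.8456 = 0.9647
R(t) = exp(-0.9647)
R(t) = 0.3811

0.3811


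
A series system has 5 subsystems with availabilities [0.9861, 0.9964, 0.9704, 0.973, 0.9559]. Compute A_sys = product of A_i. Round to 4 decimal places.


Subsystems: [0.9861, 0.9964, 0.9704, 0.973, 0.9559]
After subsystem 1 (A=0.9861): product = 0.9861
After subsystem 2 (A=0.9964): product = 0.9826
After subsystem 3 (A=0.9704): product = 0.9535
After subsystem 4 (A=0.973): product = 0.9277
After subsystem 5 (A=0.9559): product = 0.8868
A_sys = 0.8868

0.8868


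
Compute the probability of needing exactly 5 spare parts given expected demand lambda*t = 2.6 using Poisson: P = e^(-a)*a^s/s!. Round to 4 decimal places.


a = 2.6, s = 5
e^(-a) = e^(-2.6) = 0.0743
a^s = 2.6^5 = 118.8138
s! = 120
P = 0.0743 * 118.8138 / 120
P = 0.0735

0.0735


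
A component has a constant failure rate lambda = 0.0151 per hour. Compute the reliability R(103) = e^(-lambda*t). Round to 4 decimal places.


lambda = 0.0151
t = 103
lambda * t = 1.5553
R(t) = e^(-1.5553)
R(t) = 0.2111

0.2111


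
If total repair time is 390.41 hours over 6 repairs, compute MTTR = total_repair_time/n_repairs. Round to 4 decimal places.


total_repair_time = 390.41
n_repairs = 6
MTTR = 390.41 / 6
MTTR = 65.0683

65.0683


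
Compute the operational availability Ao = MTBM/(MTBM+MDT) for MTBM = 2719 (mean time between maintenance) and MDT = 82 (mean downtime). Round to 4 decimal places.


MTBM = 2719
MDT = 82
MTBM + MDT = 2801
Ao = 2719 / 2801
Ao = 0.9707

0.9707


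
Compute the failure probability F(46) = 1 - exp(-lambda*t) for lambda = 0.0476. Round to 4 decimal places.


lambda = 0.0476, t = 46
lambda * t = 2.1896
exp(-2.1896) = 0.112
F(t) = 1 - 0.112
F(t) = 0.888

0.888


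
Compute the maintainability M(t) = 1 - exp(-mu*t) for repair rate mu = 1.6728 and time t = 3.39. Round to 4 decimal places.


mu = 1.6728, t = 3.39
mu * t = 1.6728 * 3.39 = 5.6708
exp(-5.6708) = 0.0034
M(t) = 1 - 0.0034
M(t) = 0.9966

0.9966


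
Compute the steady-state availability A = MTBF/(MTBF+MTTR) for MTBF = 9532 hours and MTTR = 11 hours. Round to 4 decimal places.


MTBF = 9532
MTTR = 11
MTBF + MTTR = 9543
A = 9532 / 9543
A = 0.9988

0.9988


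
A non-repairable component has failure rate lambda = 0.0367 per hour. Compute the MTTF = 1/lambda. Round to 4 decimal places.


lambda = 0.0367
MTTF = 1 / 0.0367
MTTF = 27.248

27.248


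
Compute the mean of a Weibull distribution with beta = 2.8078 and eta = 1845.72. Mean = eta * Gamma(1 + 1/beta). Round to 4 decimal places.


beta = 2.8078, eta = 1845.72
1/beta = 0.3562
1 + 1/beta = 1.3562
Gamma(1.3562) = 0.8905
Mean = 1845.72 * 0.8905
Mean = 1643.6973

1643.6973


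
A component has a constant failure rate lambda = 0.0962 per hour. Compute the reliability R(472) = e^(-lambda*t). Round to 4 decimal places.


lambda = 0.0962
t = 472
lambda * t = 45.4064
R(t) = e^(-45.4064)
R(t) = 0.0

0.0


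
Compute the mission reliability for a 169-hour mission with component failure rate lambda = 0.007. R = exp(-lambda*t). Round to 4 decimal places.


lambda = 0.007
mission_time = 169
lambda * t = 0.007 * 169 = 1.183
R = exp(-1.183)
R = 0.3064

0.3064


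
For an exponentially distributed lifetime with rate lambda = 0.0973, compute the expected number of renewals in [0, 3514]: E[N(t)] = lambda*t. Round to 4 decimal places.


lambda = 0.0973
t = 3514
E[N(t)] = lambda * t
E[N(t)] = 0.0973 * 3514
E[N(t)] = 341.9122

341.9122


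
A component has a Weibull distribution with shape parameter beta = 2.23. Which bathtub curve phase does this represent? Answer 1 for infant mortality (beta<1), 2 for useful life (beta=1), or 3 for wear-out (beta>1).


beta = 2.23
Compare beta to 1:
beta < 1 => infant mortality (phase 1)
beta = 1 => useful life (phase 2)
beta > 1 => wear-out (phase 3)
Since beta = 2.23, this is wear-out (increasing failure rate)
Phase = 3

3


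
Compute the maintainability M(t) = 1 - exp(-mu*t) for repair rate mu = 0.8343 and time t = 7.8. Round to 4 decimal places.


mu = 0.8343, t = 7.8
mu * t = 0.8343 * 7.8 = 6.5075
exp(-6.5075) = 0.0015
M(t) = 1 - 0.0015
M(t) = 0.9985

0.9985


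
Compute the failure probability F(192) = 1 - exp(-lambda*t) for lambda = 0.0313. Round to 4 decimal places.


lambda = 0.0313, t = 192
lambda * t = 6.0096
exp(-6.0096) = 0.0025
F(t) = 1 - 0.0025
F(t) = 0.9975

0.9975


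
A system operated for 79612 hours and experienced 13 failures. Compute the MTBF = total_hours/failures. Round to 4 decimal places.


total_hours = 79612
failures = 13
MTBF = 79612 / 13
MTBF = 6124.0

6124.0


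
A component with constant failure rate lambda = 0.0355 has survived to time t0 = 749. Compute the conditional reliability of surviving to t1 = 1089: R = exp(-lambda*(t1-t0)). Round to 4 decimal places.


lambda = 0.0355
t0 = 749, t1 = 1089
t1 - t0 = 340
lambda * (t1-t0) = 0.0355 * 340 = 12.07
R = exp(-12.07)
R = 0.0

0.0


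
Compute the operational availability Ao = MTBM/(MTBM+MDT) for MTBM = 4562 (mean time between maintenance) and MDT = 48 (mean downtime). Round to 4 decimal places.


MTBM = 4562
MDT = 48
MTBM + MDT = 4610
Ao = 4562 / 4610
Ao = 0.9896

0.9896


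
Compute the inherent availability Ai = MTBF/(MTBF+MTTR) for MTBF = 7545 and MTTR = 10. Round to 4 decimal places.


MTBF = 7545
MTTR = 10
MTBF + MTTR = 7555
Ai = 7545 / 7555
Ai = 0.9987

0.9987


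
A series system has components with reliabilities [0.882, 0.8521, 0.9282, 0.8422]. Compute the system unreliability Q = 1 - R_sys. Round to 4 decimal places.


Components: [0.882, 0.8521, 0.9282, 0.8422]
After component 1: product = 0.882
After component 2: product = 0.7516
After component 3: product = 0.6976
After component 4: product = 0.5875
R_sys = 0.5875
Q = 1 - 0.5875 = 0.4125

0.4125


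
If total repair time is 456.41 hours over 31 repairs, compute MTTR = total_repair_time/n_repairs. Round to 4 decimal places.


total_repair_time = 456.41
n_repairs = 31
MTTR = 456.41 / 31
MTTR = 14.7229

14.7229


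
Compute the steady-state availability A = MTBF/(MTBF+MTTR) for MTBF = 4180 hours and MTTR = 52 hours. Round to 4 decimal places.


MTBF = 4180
MTTR = 52
MTBF + MTTR = 4232
A = 4180 / 4232
A = 0.9877

0.9877


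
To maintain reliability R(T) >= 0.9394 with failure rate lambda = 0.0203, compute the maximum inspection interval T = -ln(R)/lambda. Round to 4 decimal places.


R_target = 0.9394
lambda = 0.0203
-ln(0.9394) = 0.0625
T = 0.0625 / 0.0203
T = 3.0795

3.0795


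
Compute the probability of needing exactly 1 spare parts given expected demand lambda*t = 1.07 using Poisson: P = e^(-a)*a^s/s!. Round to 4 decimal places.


a = 1.07, s = 1
e^(-a) = e^(-1.07) = 0.343
a^s = 1.07^1 = 1.07
s! = 1
P = 0.343 * 1.07 / 1
P = 0.367

0.367


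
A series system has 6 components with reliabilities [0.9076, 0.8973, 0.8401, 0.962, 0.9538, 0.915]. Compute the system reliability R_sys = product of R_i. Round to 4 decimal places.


Components: [0.9076, 0.8973, 0.8401, 0.962, 0.9538, 0.915]
After component 1 (R=0.9076): product = 0.9076
After component 2 (R=0.8973): product = 0.8144
After component 3 (R=0.8401): product = 0.6842
After component 4 (R=0.962): product = 0.6582
After component 5 (R=0.9538): product = 0.6278
After component 6 (R=0.915): product = 0.5744
R_sys = 0.5744

0.5744


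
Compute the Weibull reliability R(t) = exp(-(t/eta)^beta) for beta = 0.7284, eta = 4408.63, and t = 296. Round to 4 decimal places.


beta = 0.7284, eta = 4408.63, t = 296
t/eta = 296 / 4408.63 = 0.0671
(t/eta)^beta = 0.0671^0.7284 = 0.1398
R(t) = exp(-0.1398)
R(t) = 0.8695

0.8695


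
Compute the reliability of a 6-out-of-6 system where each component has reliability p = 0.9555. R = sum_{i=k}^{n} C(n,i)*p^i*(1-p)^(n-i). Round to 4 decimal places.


k = 6, n = 6, p = 0.9555
i=6: C(6,6)=1 * 0.9555^6 * 0.0445^0 = 0.761
R = sum of terms = 0.761

0.761


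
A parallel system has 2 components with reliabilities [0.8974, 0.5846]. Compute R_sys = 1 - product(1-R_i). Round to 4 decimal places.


Components: [0.8974, 0.5846]
(1 - 0.8974) = 0.1026, running product = 0.1026
(1 - 0.5846) = 0.4154, running product = 0.0426
Product of (1-R_i) = 0.0426
R_sys = 1 - 0.0426 = 0.9574

0.9574


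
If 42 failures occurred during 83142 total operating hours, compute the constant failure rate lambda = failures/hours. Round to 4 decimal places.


failures = 42
total_hours = 83142
lambda = 42 / 83142
lambda = 0.0005

0.0005


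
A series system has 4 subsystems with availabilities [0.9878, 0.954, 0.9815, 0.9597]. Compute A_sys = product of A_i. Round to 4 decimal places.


Subsystems: [0.9878, 0.954, 0.9815, 0.9597]
After subsystem 1 (A=0.9878): product = 0.9878
After subsystem 2 (A=0.954): product = 0.9424
After subsystem 3 (A=0.9815): product = 0.9249
After subsystem 4 (A=0.9597): product = 0.8877
A_sys = 0.8877

0.8877


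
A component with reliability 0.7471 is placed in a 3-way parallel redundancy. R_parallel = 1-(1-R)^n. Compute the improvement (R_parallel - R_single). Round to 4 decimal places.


R_single = 0.7471, n = 3
1 - R_single = 0.2529
(1 - R_single)^n = 0.2529^3 = 0.0162
R_parallel = 1 - 0.0162 = 0.9838
Improvement = 0.9838 - 0.7471
Improvement = 0.2367

0.2367


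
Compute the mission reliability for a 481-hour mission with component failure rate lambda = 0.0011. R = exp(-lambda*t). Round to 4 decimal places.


lambda = 0.0011
mission_time = 481
lambda * t = 0.0011 * 481 = 0.5291
R = exp(-0.5291)
R = 0.5891

0.5891


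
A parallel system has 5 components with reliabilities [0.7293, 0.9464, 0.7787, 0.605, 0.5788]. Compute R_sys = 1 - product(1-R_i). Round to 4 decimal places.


Components: [0.7293, 0.9464, 0.7787, 0.605, 0.5788]
(1 - 0.7293) = 0.2707, running product = 0.2707
(1 - 0.9464) = 0.0536, running product = 0.0145
(1 - 0.7787) = 0.2213, running product = 0.0032
(1 - 0.605) = 0.395, running product = 0.0013
(1 - 0.5788) = 0.4212, running product = 0.0005
Product of (1-R_i) = 0.0005
R_sys = 1 - 0.0005 = 0.9995

0.9995


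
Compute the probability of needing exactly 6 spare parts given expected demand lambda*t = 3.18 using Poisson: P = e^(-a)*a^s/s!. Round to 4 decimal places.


a = 3.18, s = 6
e^(-a) = e^(-3.18) = 0.0416
a^s = 3.18^6 = 1034.1004
s! = 720
P = 0.0416 * 1034.1004 / 720
P = 0.0597

0.0597


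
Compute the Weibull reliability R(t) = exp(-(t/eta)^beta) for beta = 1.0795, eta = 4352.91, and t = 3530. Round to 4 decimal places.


beta = 1.0795, eta = 4352.91, t = 3530
t/eta = 3530 / 4352.91 = 0.811
(t/eta)^beta = 0.811^1.0795 = 0.7976
R(t) = exp(-0.7976)
R(t) = 0.4504

0.4504


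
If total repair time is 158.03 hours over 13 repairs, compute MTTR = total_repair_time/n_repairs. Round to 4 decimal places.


total_repair_time = 158.03
n_repairs = 13
MTTR = 158.03 / 13
MTTR = 12.1562

12.1562


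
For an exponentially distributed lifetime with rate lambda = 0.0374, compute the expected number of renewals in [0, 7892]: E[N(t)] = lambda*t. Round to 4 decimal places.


lambda = 0.0374
t = 7892
E[N(t)] = lambda * t
E[N(t)] = 0.0374 * 7892
E[N(t)] = 295.1608

295.1608


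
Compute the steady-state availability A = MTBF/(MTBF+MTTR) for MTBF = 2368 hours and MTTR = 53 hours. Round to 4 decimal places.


MTBF = 2368
MTTR = 53
MTBF + MTTR = 2421
A = 2368 / 2421
A = 0.9781

0.9781


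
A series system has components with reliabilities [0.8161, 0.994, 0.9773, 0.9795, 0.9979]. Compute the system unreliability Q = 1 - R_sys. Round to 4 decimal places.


Components: [0.8161, 0.994, 0.9773, 0.9795, 0.9979]
After component 1: product = 0.8161
After component 2: product = 0.8112
After component 3: product = 0.7928
After component 4: product = 0.7765
After component 5: product = 0.7749
R_sys = 0.7749
Q = 1 - 0.7749 = 0.2251

0.2251


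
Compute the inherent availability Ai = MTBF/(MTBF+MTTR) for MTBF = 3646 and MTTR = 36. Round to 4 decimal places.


MTBF = 3646
MTTR = 36
MTBF + MTTR = 3682
Ai = 3646 / 3682
Ai = 0.9902

0.9902


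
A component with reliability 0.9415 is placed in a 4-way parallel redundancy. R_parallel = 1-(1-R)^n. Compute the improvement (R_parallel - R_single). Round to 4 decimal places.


R_single = 0.9415, n = 4
1 - R_single = 0.0585
(1 - R_single)^n = 0.0585^4 = 0.0
R_parallel = 1 - 0.0 = 1.0
Improvement = 1.0 - 0.9415
Improvement = 0.0585

0.0585


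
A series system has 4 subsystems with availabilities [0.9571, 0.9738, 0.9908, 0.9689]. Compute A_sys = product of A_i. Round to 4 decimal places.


Subsystems: [0.9571, 0.9738, 0.9908, 0.9689]
After subsystem 1 (A=0.9571): product = 0.9571
After subsystem 2 (A=0.9738): product = 0.932
After subsystem 3 (A=0.9908): product = 0.9234
After subsystem 4 (A=0.9689): product = 0.8947
A_sys = 0.8947

0.8947


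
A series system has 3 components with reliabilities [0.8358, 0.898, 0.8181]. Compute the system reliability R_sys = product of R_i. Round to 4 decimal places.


Components: [0.8358, 0.898, 0.8181]
After component 1 (R=0.8358): product = 0.8358
After component 2 (R=0.898): product = 0.7505
After component 3 (R=0.8181): product = 0.614
R_sys = 0.614

0.614


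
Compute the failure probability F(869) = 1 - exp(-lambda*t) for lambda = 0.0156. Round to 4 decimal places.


lambda = 0.0156, t = 869
lambda * t = 13.5564
exp(-13.5564) = 0.0
F(t) = 1 - 0.0
F(t) = 1.0

1.0


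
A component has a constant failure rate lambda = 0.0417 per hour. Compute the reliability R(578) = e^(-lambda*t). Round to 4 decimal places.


lambda = 0.0417
t = 578
lambda * t = 24.1026
R(t) = e^(-24.1026)
R(t) = 0.0

0.0


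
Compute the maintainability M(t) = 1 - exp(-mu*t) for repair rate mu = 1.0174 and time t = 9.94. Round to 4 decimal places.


mu = 1.0174, t = 9.94
mu * t = 1.0174 * 9.94 = 10.113
exp(-10.113) = 0.0
M(t) = 1 - 0.0
M(t) = 1.0

1.0
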